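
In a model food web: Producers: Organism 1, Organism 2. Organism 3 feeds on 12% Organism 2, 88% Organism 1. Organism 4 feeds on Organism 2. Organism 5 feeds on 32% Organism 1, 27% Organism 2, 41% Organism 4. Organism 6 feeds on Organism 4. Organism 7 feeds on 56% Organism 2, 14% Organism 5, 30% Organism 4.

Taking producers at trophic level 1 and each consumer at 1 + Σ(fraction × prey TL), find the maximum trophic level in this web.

3

Organism 3: 1 + (0.12×1 + 0.88×1) = 2
Organism 4: 1 + 1 = 2
Organism 5: 1 + (0.32×1 + 0.27×1 + 0.41×2) = 2.41
Organism 6: 1 + 2 = 3
Organism 7: 1 + (0.56×1 + 0.14×2.41 + 0.3×2) = 2.4974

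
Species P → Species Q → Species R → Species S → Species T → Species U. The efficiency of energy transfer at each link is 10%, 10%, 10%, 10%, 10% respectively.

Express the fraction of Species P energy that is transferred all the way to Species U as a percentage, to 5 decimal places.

0.00100%

Product of link efficiencies: 0.1 × 0.1 × 0.1 × 0.1 × 0.1 = 0.00001
As a percentage: 0.00001 × 100 = 0.00100%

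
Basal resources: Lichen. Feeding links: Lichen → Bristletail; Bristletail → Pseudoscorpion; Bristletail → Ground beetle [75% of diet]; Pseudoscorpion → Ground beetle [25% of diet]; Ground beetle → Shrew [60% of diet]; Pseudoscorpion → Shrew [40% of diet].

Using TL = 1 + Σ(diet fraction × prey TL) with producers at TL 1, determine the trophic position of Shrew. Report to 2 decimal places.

Bristletail: 1 + 1 = 2
Pseudoscorpion: 1 + 2 = 3
Ground beetle: 1 + (0.75×2 + 0.25×3) = 3.25
Shrew: 1 + (0.6×3.25 + 0.4×3) = 4.15

4.15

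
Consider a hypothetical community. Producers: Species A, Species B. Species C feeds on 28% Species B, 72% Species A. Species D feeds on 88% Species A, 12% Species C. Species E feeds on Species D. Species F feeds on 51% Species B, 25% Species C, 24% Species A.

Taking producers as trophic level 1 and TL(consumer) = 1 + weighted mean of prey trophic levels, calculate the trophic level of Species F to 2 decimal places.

2.25

Species C: 1 + (0.28×1 + 0.72×1) = 2
Species D: 1 + (0.88×1 + 0.12×2) = 2.12
Species E: 1 + 2.12 = 3.12
Species F: 1 + (0.51×1 + 0.25×2 + 0.24×1) = 2.25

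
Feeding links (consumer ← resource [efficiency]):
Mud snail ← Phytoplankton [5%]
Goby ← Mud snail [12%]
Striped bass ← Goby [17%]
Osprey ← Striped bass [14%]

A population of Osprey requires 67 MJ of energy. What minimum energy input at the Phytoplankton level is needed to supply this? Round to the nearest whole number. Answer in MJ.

Cumulative transfer efficiency: 0.05 × 0.12 × 0.17 × 0.14 = 0.0001428
Phytoplankton energy = 67 / 0.0001428 = 469188 MJ

469188 MJ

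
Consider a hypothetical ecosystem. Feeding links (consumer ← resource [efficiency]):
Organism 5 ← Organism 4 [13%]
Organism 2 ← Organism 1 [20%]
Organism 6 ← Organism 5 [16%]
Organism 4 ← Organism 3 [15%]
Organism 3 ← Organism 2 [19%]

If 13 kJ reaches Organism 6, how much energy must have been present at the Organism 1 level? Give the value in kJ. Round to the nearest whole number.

109649 kJ

Cumulative transfer efficiency: 0.2 × 0.19 × 0.15 × 0.13 × 0.16 = 0.00011856
Organism 1 energy = 13 / 0.00011856 = 109649 kJ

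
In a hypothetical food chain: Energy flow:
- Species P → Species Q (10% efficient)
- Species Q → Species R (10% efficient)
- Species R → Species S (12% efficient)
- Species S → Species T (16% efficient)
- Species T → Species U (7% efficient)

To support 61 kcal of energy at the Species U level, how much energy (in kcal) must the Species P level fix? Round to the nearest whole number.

Cumulative transfer efficiency: 0.1 × 0.1 × 0.12 × 0.16 × 0.07 = 0.00001344
Species P energy = 61 / 0.00001344 = 4538690 kcal

4538690 kcal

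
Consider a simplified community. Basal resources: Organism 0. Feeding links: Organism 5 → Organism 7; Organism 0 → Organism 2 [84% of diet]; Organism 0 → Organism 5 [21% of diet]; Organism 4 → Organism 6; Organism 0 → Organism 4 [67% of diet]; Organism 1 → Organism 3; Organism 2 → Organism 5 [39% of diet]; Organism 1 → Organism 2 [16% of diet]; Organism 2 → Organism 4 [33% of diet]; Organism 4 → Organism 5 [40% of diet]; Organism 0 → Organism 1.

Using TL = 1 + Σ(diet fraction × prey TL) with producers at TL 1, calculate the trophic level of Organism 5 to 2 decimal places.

3.01

Organism 1: 1 + 1 = 2
Organism 2: 1 + (0.16×2 + 0.84×1) = 2.16
Organism 3: 1 + 2 = 3
Organism 4: 1 + (0.33×2.16 + 0.67×1) = 2.3828
Organism 5: 1 + (0.21×1 + 0.4×2.3828 + 0.39×2.16) = 3.00552
Organism 6: 1 + 2.3828 = 3.3828
Organism 7: 1 + 3.00552 = 4.00552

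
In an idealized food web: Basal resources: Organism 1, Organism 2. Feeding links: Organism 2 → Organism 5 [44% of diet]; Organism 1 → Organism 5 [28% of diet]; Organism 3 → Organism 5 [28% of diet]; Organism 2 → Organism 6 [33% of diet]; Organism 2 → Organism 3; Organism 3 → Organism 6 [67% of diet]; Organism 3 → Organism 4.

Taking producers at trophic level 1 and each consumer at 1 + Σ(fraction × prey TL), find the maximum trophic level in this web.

Organism 3: 1 + 1 = 2
Organism 4: 1 + 2 = 3
Organism 5: 1 + (0.28×2 + 0.44×1 + 0.28×1) = 2.28
Organism 6: 1 + (0.67×2 + 0.33×1) = 2.67

3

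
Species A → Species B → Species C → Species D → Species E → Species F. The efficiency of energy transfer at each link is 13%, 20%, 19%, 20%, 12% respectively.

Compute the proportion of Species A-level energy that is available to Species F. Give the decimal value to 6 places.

Product of link efficiencies: 0.13 × 0.2 × 0.19 × 0.2 × 0.12 = 0.00011856

0.000119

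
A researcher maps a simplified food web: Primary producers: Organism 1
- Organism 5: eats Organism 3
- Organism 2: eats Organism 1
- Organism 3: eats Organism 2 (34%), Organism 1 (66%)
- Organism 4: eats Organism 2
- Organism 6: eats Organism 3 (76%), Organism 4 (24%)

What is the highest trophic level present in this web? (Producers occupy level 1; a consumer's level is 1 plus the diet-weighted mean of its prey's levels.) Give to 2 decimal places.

3.50

Organism 2: 1 + 1 = 2
Organism 3: 1 + (0.34×2 + 0.66×1) = 2.34
Organism 4: 1 + 2 = 3
Organism 5: 1 + 2.34 = 3.34
Organism 6: 1 + (0.76×2.34 + 0.24×3) = 3.4984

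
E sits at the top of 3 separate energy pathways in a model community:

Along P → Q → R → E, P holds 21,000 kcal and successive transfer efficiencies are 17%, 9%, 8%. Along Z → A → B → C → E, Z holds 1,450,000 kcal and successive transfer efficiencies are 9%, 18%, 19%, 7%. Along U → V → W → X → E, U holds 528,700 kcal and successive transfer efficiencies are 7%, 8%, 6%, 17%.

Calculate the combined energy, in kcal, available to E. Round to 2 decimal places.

368.32 kcal

Via P: 21000 × 0.17 × 0.09 × 0.08 = 25.704 kcal
Via Z: 1450000 × 0.09 × 0.18 × 0.19 × 0.07 = 312.417 kcal
Via U: 528700 × 0.07 × 0.08 × 0.06 × 0.17 = 30.199344 kcal
Total at E: 25.704 + 312.417 + 30.199344 = 368.320344 kcal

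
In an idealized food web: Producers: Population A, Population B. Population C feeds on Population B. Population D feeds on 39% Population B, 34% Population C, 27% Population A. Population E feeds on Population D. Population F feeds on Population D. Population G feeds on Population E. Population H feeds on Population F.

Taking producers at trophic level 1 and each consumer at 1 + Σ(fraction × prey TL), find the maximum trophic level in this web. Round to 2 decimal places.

Population C: 1 + 1 = 2
Population D: 1 + (0.39×1 + 0.34×2 + 0.27×1) = 2.34
Population E: 1 + 2.34 = 3.34
Population F: 1 + 2.34 = 3.34
Population G: 1 + 3.34 = 4.34
Population H: 1 + 3.34 = 4.34

4.34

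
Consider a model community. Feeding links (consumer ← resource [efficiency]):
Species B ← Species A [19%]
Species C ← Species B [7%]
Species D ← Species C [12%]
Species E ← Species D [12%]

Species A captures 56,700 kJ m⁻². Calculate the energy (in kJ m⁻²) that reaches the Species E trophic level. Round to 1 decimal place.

Species B: 56700 × 0.19 = 10773 kJ m⁻²
Species C: 10773 × 0.07 = 754.11 kJ m⁻²
Species D: 754.11 × 0.12 = 90.4932 kJ m⁻²
Species E: 90.4932 × 0.12 = 10.859184 kJ m⁻²

10.9 kJ m⁻²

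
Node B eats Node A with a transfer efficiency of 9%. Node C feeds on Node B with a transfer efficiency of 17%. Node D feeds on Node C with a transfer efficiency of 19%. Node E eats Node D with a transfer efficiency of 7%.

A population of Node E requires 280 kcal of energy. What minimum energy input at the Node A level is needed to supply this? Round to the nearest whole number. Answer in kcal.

1375989 kcal

Cumulative transfer efficiency: 0.09 × 0.17 × 0.19 × 0.07 = 0.00020349
Node A energy = 280 / 0.00020349 = 1375989 kcal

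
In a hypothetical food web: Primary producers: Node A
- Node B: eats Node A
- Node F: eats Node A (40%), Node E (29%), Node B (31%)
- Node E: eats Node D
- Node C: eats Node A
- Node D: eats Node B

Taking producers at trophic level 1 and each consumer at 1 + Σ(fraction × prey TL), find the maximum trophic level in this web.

4

Node B: 1 + 1 = 2
Node C: 1 + 1 = 2
Node D: 1 + 2 = 3
Node E: 1 + 3 = 4
Node F: 1 + (0.4×1 + 0.29×4 + 0.31×2) = 3.18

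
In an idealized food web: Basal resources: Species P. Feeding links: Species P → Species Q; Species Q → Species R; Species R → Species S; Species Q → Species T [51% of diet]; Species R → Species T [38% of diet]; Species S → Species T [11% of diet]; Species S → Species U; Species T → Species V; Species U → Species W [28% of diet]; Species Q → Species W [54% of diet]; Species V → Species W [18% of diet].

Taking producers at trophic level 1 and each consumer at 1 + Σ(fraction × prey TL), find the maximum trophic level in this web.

5

Species Q: 1 + 1 = 2
Species R: 1 + 2 = 3
Species S: 1 + 3 = 4
Species T: 1 + (0.51×2 + 0.38×3 + 0.11×4) = 3.6
Species U: 1 + 4 = 5
Species V: 1 + 3.6 = 4.6
Species W: 1 + (0.28×5 + 0.54×2 + 0.18×4.6) = 4.308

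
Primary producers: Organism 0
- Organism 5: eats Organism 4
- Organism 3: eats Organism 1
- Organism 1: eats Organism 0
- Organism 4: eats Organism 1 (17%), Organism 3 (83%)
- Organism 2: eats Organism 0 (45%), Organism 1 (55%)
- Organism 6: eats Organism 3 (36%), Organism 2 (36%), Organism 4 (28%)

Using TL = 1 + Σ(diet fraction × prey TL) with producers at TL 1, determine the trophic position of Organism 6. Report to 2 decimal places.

Organism 1: 1 + 1 = 2
Organism 2: 1 + (0.45×1 + 0.55×2) = 2.55
Organism 3: 1 + 2 = 3
Organism 4: 1 + (0.17×2 + 0.83×3) = 3.83
Organism 5: 1 + 3.83 = 4.83
Organism 6: 1 + (0.36×3 + 0.36×2.55 + 0.28×3.83) = 4.0704

4.07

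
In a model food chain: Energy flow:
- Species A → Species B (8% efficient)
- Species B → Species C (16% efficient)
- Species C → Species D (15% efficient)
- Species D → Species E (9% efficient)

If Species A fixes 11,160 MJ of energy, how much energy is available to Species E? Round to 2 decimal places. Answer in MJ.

1.93 MJ

Species B: 11160 × 0.08 = 892.8 MJ
Species C: 892.8 × 0.16 = 142.848 MJ
Species D: 142.848 × 0.15 = 21.4272 MJ
Species E: 21.4272 × 0.09 = 1.928448 MJ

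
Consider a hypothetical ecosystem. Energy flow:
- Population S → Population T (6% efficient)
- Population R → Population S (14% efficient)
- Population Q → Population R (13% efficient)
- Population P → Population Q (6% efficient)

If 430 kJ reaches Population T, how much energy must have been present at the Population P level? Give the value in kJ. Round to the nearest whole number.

Cumulative transfer efficiency: 0.06 × 0.13 × 0.14 × 0.06 = 0.00006552
Population P energy = 430 / 0.00006552 = 6562882 kJ

6562882 kJ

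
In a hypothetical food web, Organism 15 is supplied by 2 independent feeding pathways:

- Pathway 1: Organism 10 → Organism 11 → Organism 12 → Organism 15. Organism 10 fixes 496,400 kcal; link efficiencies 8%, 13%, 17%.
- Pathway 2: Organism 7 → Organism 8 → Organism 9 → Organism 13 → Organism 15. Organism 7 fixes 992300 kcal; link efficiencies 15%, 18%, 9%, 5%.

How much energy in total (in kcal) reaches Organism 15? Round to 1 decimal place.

Pathway 1: 496400 × 0.08 × 0.13 × 0.17 = 877.6352 kcal
Pathway 2: 992300 × 0.15 × 0.18 × 0.09 × 0.05 = 120.56445 kcal
Total at Organism 15: 877.6352 + 120.56445 = 998.19965 kcal

998.2 kcal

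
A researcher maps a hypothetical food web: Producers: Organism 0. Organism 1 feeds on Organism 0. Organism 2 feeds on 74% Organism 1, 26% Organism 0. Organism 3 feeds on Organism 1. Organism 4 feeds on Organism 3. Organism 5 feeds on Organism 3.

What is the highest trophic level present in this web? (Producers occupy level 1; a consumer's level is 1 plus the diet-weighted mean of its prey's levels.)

4

Organism 1: 1 + 1 = 2
Organism 2: 1 + (0.74×2 + 0.26×1) = 2.74
Organism 3: 1 + 2 = 3
Organism 4: 1 + 3 = 4
Organism 5: 1 + 3 = 4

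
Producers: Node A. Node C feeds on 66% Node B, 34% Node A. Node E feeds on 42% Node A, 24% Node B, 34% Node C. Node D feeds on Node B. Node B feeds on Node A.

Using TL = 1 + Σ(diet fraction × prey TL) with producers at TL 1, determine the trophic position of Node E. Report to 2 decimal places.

2.80

Node B: 1 + 1 = 2
Node C: 1 + (0.66×2 + 0.34×1) = 2.66
Node D: 1 + 2 = 3
Node E: 1 + (0.42×1 + 0.24×2 + 0.34×2.66) = 2.8044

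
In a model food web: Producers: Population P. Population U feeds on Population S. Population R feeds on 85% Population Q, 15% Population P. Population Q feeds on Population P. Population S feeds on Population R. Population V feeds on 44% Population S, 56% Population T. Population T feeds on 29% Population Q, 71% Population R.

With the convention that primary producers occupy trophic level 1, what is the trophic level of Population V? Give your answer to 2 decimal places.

4.71

Population Q: 1 + 1 = 2
Population R: 1 + (0.85×2 + 0.15×1) = 2.85
Population S: 1 + 2.85 = 3.85
Population T: 1 + (0.29×2 + 0.71×2.85) = 3.6035
Population U: 1 + 3.85 = 4.85
Population V: 1 + (0.44×3.85 + 0.56×3.6035) = 4.71196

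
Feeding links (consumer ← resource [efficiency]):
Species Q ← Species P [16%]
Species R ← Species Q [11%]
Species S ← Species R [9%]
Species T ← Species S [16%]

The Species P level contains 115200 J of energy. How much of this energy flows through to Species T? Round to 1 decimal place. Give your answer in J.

29.2 J

Species Q: 115200 × 0.16 = 18432 J
Species R: 18432 × 0.11 = 2027.52 J
Species S: 2027.52 × 0.09 = 182.4768 J
Species T: 182.4768 × 0.16 = 29.196288 J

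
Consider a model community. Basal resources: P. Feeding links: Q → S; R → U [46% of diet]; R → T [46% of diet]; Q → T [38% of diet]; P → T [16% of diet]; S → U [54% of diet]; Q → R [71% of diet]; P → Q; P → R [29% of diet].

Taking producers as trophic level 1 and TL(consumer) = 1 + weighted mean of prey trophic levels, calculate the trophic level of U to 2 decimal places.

3.87

Q: 1 + 1 = 2
R: 1 + (0.71×2 + 0.29×1) = 2.71
S: 1 + 2 = 3
T: 1 + (0.46×2.71 + 0.16×1 + 0.38×2) = 3.1666
U: 1 + (0.46×2.71 + 0.54×3) = 3.8666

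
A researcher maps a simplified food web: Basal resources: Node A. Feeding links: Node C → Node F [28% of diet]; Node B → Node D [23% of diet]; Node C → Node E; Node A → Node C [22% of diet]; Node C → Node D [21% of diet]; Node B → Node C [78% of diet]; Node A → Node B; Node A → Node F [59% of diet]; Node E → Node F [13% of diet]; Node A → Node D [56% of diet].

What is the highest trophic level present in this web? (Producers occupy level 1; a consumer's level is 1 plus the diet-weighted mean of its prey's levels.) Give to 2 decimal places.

Node B: 1 + 1 = 2
Node C: 1 + (0.78×2 + 0.22×1) = 2.78
Node D: 1 + (0.56×1 + 0.21×2.78 + 0.23×2) = 2.6038
Node E: 1 + 2.78 = 3.78
Node F: 1 + (0.59×1 + 0.13×3.78 + 0.28×2.78) = 2.8598

3.78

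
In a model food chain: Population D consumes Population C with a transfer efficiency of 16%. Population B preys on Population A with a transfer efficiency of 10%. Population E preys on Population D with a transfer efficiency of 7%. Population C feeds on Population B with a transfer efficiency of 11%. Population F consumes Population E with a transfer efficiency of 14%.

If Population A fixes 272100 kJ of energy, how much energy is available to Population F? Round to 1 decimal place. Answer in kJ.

Population B: 272100 × 0.1 = 27210 kJ
Population C: 27210 × 0.11 = 2993.1 kJ
Population D: 2993.1 × 0.16 = 478.896 kJ
Population E: 478.896 × 0.07 = 33.52272 kJ
Population F: 33.52272 × 0.14 = 4.6931808 kJ

4.7 kJ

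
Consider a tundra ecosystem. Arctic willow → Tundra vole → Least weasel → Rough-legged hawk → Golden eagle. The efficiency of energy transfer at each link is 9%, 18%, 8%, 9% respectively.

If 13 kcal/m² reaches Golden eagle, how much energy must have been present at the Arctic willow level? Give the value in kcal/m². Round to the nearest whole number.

Cumulative transfer efficiency: 0.09 × 0.18 × 0.08 × 0.09 = 0.00011664
Arctic willow energy = 13 / 0.00011664 = 111454 kcal/m²

111454 kcal/m²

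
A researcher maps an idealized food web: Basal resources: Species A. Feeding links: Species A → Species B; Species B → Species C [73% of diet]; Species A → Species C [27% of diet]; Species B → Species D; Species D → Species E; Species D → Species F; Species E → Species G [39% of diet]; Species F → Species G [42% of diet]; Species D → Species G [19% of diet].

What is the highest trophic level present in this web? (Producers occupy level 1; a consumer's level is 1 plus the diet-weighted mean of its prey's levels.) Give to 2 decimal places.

4.81

Species B: 1 + 1 = 2
Species C: 1 + (0.73×2 + 0.27×1) = 2.73
Species D: 1 + 2 = 3
Species E: 1 + 3 = 4
Species F: 1 + 3 = 4
Species G: 1 + (0.39×4 + 0.42×4 + 0.19×3) = 4.81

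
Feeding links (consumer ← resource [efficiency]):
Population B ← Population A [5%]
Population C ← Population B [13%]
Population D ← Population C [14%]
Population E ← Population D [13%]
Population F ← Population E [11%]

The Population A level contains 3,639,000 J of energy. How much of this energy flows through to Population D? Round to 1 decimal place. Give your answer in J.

Population B: 3639000 × 0.05 = 181950 J
Population C: 181950 × 0.13 = 23653.5 J
Population D: 23653.5 × 0.14 = 3311.49 J

3311.5 J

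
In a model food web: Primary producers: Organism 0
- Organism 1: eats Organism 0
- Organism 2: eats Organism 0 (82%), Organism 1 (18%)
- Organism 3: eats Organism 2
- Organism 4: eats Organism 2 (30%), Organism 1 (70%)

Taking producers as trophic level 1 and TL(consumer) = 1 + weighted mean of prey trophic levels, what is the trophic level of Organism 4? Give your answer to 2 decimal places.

3.05

Organism 1: 1 + 1 = 2
Organism 2: 1 + (0.82×1 + 0.18×2) = 2.18
Organism 3: 1 + 2.18 = 3.18
Organism 4: 1 + (0.3×2.18 + 0.7×2) = 3.054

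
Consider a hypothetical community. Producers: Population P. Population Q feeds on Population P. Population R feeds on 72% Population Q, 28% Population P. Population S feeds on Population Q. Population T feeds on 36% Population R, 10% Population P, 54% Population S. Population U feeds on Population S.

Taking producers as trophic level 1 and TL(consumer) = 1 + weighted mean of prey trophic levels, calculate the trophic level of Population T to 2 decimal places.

Population Q: 1 + 1 = 2
Population R: 1 + (0.72×2 + 0.28×1) = 2.72
Population S: 1 + 2 = 3
Population T: 1 + (0.36×2.72 + 0.1×1 + 0.54×3) = 3.6992
Population U: 1 + 3 = 4

3.70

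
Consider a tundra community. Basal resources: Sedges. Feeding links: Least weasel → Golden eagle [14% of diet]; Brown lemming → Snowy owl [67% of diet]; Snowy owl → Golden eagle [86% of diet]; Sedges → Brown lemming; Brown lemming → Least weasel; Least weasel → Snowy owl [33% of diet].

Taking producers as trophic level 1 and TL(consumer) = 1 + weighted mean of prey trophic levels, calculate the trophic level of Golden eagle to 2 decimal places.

Brown lemming: 1 + 1 = 2
Least weasel: 1 + 2 = 3
Snowy owl: 1 + (0.67×2 + 0.33×3) = 3.33
Golden eagle: 1 + (0.14×3 + 0.86×3.33) = 4.2838

4.28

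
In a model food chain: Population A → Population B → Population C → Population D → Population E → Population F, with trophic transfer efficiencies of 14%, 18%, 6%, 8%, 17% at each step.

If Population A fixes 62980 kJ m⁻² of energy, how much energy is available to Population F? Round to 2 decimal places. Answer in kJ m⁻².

Population B: 62980 × 0.14 = 8817.2 kJ m⁻²
Population C: 8817.2 × 0.18 = 1587.096 kJ m⁻²
Population D: 1587.096 × 0.06 = 95.22576 kJ m⁻²
Population E: 95.22576 × 0.08 = 7.6180608 kJ m⁻²
Population F: 7.6180608 × 0.17 = 1.295070336 kJ m⁻²

1.30 kJ m⁻²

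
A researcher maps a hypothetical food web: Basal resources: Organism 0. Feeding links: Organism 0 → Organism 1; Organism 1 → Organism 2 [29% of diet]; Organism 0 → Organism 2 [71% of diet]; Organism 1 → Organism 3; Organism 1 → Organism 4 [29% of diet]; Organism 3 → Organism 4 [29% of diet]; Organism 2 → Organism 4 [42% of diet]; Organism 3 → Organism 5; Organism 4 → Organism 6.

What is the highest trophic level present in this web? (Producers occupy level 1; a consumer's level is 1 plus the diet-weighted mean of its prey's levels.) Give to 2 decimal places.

Organism 1: 1 + 1 = 2
Organism 2: 1 + (0.29×2 + 0.71×1) = 2.29
Organism 3: 1 + 2 = 3
Organism 4: 1 + (0.29×2 + 0.29×3 + 0.42×2.29) = 3.4118
Organism 5: 1 + 3 = 4
Organism 6: 1 + 3.4118 = 4.4118

4.41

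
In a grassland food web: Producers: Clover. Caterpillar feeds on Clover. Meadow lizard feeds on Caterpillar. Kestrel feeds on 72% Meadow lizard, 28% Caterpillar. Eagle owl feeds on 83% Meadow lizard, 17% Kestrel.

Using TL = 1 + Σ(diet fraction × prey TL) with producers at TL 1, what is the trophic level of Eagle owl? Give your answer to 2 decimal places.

Caterpillar: 1 + 1 = 2
Meadow lizard: 1 + 2 = 3
Kestrel: 1 + (0.72×3 + 0.28×2) = 3.72
Eagle owl: 1 + (0.83×3 + 0.17×3.72) = 4.1224

4.12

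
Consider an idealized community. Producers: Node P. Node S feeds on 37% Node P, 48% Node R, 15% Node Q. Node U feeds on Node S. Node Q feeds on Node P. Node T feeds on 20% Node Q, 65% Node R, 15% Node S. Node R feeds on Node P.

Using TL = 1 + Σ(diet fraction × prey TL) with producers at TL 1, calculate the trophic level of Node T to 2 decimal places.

3.09

Node Q: 1 + 1 = 2
Node R: 1 + 1 = 2
Node S: 1 + (0.37×1 + 0.48×2 + 0.15×2) = 2.63
Node T: 1 + (0.2×2 + 0.65×2 + 0.15×2.63) = 3.0945
Node U: 1 + 2.63 = 3.63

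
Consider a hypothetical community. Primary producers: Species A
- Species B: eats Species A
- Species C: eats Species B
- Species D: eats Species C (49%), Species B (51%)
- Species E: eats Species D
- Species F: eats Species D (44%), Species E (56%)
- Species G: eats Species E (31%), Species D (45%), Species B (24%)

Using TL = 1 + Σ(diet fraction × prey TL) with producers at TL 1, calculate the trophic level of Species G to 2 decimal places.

4.44

Species B: 1 + 1 = 2
Species C: 1 + 2 = 3
Species D: 1 + (0.49×3 + 0.51×2) = 3.49
Species E: 1 + 3.49 = 4.49
Species F: 1 + (0.44×3.49 + 0.56×4.49) = 5.05
Species G: 1 + (0.31×4.49 + 0.45×3.49 + 0.24×2) = 4.4424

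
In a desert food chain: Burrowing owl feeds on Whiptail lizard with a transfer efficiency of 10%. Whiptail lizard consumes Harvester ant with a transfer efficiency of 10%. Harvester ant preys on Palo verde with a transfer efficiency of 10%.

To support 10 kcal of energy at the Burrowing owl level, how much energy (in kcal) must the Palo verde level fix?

Cumulative transfer efficiency: 0.1 × 0.1 × 0.1 = 0.001
Palo verde energy = 10 / 0.001 = 10000 kcal

10000 kcal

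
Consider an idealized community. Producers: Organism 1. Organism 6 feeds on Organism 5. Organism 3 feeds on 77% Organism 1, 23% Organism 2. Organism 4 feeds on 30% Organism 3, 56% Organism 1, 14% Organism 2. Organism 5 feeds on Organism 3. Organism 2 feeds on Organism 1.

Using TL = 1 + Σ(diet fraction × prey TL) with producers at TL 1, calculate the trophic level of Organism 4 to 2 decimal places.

Organism 2: 1 + 1 = 2
Organism 3: 1 + (0.77×1 + 0.23×2) = 2.23
Organism 4: 1 + (0.3×2.23 + 0.56×1 + 0.14×2) = 2.509
Organism 5: 1 + 2.23 = 3.23
Organism 6: 1 + 3.23 = 4.23

2.51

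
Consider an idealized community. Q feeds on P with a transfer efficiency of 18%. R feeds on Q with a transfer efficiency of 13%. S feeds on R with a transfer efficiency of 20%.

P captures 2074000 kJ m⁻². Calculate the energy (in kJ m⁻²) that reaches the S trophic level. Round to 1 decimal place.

Q: 2074000 × 0.18 = 373320 kJ m⁻²
R: 373320 × 0.13 = 48531.6 kJ m⁻²
S: 48531.6 × 0.2 = 9706.32 kJ m⁻²

9706.3 kJ m⁻²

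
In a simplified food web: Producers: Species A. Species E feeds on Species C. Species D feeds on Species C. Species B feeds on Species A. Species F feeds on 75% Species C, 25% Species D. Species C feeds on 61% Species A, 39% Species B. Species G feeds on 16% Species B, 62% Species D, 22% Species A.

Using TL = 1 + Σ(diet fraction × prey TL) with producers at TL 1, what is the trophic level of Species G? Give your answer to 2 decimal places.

3.64

Species B: 1 + 1 = 2
Species C: 1 + (0.61×1 + 0.39×2) = 2.39
Species D: 1 + 2.39 = 3.39
Species E: 1 + 2.39 = 3.39
Species F: 1 + (0.75×2.39 + 0.25×3.39) = 3.64
Species G: 1 + (0.16×2 + 0.62×3.39 + 0.22×1) = 3.6418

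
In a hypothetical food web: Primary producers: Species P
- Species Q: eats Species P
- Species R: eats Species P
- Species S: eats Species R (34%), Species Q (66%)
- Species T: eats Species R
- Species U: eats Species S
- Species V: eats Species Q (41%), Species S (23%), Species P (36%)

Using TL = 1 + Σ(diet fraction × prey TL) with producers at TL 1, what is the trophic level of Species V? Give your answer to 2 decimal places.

Species Q: 1 + 1 = 2
Species R: 1 + 1 = 2
Species S: 1 + (0.34×2 + 0.66×2) = 3
Species T: 1 + 2 = 3
Species U: 1 + 3 = 4
Species V: 1 + (0.41×2 + 0.23×3 + 0.36×1) = 2.87

2.87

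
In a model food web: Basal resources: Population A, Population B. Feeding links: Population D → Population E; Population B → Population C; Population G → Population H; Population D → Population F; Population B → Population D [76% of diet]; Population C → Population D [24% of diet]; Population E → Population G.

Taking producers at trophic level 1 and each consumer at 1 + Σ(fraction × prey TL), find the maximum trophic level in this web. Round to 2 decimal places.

5.24

Population C: 1 + 1 = 2
Population D: 1 + (0.76×1 + 0.24×2) = 2.24
Population E: 1 + 2.24 = 3.24
Population F: 1 + 2.24 = 3.24
Population G: 1 + 3.24 = 4.24
Population H: 1 + 4.24 = 5.24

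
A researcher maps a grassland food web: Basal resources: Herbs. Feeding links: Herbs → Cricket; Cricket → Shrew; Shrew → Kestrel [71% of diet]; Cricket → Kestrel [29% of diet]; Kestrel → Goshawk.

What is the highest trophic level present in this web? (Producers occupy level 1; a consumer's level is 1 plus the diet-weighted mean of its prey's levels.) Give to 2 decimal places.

4.71

Cricket: 1 + 1 = 2
Shrew: 1 + 2 = 3
Kestrel: 1 + (0.71×3 + 0.29×2) = 3.71
Goshawk: 1 + 3.71 = 4.71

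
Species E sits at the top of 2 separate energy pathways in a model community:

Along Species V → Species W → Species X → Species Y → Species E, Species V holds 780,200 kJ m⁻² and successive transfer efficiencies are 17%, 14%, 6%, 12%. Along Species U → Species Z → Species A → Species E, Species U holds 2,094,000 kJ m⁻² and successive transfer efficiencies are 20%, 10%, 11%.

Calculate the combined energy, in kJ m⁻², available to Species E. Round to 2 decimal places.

4740.50 kJ m⁻²

Via Species V: 780200 × 0.17 × 0.14 × 0.06 × 0.12 = 133.695072 kJ m⁻²
Via Species U: 2094000 × 0.2 × 0.1 × 0.11 = 4606.8 kJ m⁻²
Total at Species E: 133.695072 + 4606.8 = 4740.495072 kJ m⁻²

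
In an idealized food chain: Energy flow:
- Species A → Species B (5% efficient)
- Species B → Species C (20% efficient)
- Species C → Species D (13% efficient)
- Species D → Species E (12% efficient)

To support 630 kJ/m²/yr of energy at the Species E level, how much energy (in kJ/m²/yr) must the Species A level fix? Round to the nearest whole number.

Cumulative transfer efficiency: 0.05 × 0.2 × 0.13 × 0.12 = 0.000156
Species A energy = 630 / 0.000156 = 4038462 kJ/m²/yr

4038462 kJ/m²/yr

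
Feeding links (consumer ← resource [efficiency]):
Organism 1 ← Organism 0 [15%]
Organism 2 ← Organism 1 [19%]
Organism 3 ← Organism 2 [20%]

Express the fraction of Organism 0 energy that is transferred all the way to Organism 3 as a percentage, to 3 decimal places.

Product of link efficiencies: 0.15 × 0.19 × 0.2 = 0.0057
As a percentage: 0.0057 × 100 = 0.570%

0.570%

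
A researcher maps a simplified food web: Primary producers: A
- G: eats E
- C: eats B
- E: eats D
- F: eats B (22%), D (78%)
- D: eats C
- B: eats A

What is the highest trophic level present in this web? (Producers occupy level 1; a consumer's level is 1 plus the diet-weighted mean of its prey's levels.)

B: 1 + 1 = 2
C: 1 + 2 = 3
D: 1 + 3 = 4
E: 1 + 4 = 5
F: 1 + (0.22×2 + 0.78×4) = 4.56
G: 1 + 5 = 6

6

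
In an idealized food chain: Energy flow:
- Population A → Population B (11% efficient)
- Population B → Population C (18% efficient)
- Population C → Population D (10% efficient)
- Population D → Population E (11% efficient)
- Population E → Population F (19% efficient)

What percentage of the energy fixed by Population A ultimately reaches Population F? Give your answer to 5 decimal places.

Product of link efficiencies: 0.11 × 0.18 × 0.1 × 0.11 × 0.19 = 0.000041382
As a percentage: 0.000041382 × 100 = 0.00414%

0.00414%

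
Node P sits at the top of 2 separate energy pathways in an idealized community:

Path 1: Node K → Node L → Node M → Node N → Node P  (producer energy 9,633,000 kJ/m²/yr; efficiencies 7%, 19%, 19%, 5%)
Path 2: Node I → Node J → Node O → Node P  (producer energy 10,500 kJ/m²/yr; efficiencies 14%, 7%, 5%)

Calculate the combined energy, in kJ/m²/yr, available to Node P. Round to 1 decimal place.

1222.3 kJ/m²/yr

Path 1: 9633000 × 0.07 × 0.19 × 0.19 × 0.05 = 1217.12955 kJ/m²/yr
Path 2: 10500 × 0.14 × 0.07 × 0.05 = 5.145 kJ/m²/yr
Total at Node P: 1217.12955 + 5.145 = 1222.27455 kJ/m²/yr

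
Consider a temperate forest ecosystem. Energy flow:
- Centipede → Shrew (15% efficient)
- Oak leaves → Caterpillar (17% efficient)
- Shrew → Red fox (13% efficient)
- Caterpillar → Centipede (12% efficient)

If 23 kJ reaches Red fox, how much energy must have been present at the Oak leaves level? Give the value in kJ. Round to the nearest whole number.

Cumulative transfer efficiency: 0.17 × 0.12 × 0.15 × 0.13 = 0.0003978
Oak leaves energy = 23 / 0.0003978 = 57818 kJ

57818 kJ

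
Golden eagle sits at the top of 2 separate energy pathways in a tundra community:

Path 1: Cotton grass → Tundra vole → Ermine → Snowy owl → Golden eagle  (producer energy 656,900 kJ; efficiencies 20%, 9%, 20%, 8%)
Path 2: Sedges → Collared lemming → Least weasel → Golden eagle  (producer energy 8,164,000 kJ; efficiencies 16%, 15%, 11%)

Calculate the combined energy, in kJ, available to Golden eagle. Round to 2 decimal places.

Path 1: 656900 × 0.2 × 0.09 × 0.2 × 0.08 = 189.1872 kJ
Path 2: 8164000 × 0.16 × 0.15 × 0.11 = 21552.96 kJ
Total at Golden eagle: 189.1872 + 21552.96 = 21742.1472 kJ

21742.15 kJ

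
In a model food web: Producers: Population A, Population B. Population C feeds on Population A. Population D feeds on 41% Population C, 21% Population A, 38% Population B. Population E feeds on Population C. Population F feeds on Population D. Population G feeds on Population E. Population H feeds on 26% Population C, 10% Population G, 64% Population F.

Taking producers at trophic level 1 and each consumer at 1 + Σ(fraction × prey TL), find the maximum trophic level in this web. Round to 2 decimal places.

Population C: 1 + 1 = 2
Population D: 1 + (0.41×2 + 0.21×1 + 0.38×1) = 2.41
Population E: 1 + 2 = 3
Population F: 1 + 2.41 = 3.41
Population G: 1 + 3 = 4
Population H: 1 + (0.26×2 + 0.1×4 + 0.64×3.41) = 4.1024

4.10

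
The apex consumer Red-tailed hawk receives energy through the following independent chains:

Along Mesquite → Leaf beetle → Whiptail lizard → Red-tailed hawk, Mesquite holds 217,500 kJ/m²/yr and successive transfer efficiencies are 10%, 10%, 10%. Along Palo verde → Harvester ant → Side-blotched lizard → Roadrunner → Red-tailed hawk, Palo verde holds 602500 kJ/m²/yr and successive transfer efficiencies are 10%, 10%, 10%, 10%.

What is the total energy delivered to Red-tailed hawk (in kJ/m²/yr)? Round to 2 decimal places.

277.75 kJ/m²/yr

Via Mesquite: 217500 × 0.1 × 0.1 × 0.1 = 217.5 kJ/m²/yr
Via Palo verde: 602500 × 0.1 × 0.1 × 0.1 × 0.1 = 60.25 kJ/m²/yr
Total at Red-tailed hawk: 217.5 + 60.25 = 277.75 kJ/m²/yr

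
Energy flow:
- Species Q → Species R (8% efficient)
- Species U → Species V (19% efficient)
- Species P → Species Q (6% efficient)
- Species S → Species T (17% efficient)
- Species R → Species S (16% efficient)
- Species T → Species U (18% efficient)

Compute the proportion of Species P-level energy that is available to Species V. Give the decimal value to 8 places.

0.00000447

Product of link efficiencies: 0.06 × 0.08 × 0.16 × 0.17 × 0.18 × 0.19 = 0.000004465152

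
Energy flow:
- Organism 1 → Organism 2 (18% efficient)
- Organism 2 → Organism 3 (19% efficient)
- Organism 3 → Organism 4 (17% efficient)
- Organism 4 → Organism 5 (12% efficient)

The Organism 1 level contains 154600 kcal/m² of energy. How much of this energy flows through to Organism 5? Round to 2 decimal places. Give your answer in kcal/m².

Organism 2: 154600 × 0.18 = 27828 kcal/m²
Organism 3: 27828 × 0.19 = 5287.32 kcal/m²
Organism 4: 5287.32 × 0.17 = 898.8444 kcal/m²
Organism 5: 898.8444 × 0.12 = 107.861328 kcal/m²

107.86 kcal/m²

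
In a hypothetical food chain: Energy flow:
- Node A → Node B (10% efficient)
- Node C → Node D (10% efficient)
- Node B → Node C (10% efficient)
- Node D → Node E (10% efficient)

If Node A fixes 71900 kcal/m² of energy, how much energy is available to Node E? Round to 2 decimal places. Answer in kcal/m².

Node B: 71900 × 0.1 = 7190 kcal/m²
Node C: 7190 × 0.1 = 719 kcal/m²
Node D: 719 × 0.1 = 71.9 kcal/m²
Node E: 71.9 × 0.1 = 7.19 kcal/m²

7.19 kcal/m²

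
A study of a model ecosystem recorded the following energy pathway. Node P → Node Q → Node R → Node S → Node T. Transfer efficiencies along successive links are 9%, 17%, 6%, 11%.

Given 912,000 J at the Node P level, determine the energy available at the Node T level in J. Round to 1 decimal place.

92.1 J

Node Q: 912000 × 0.09 = 82080 J
Node R: 82080 × 0.17 = 13953.6 J
Node S: 13953.6 × 0.06 = 837.216 J
Node T: 837.216 × 0.11 = 92.09376 J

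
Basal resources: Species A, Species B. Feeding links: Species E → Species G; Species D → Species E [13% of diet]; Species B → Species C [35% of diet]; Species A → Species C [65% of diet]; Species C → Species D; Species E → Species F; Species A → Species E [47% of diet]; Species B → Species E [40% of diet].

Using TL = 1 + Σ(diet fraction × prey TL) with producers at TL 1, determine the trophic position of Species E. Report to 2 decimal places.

2.26

Species C: 1 + (0.35×1 + 0.65×1) = 2
Species D: 1 + 2 = 3
Species E: 1 + (0.47×1 + 0.4×1 + 0.13×3) = 2.26
Species F: 1 + 2.26 = 3.26
Species G: 1 + 2.26 = 3.26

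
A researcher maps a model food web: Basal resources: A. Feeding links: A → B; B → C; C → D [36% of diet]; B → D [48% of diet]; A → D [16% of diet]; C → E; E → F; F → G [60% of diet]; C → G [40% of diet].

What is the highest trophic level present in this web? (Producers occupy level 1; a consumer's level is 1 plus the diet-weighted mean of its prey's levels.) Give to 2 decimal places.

B: 1 + 1 = 2
C: 1 + 2 = 3
D: 1 + (0.36×3 + 0.48×2 + 0.16×1) = 3.2
E: 1 + 3 = 4
F: 1 + 4 = 5
G: 1 + (0.6×5 + 0.4×3) = 5.2

5.20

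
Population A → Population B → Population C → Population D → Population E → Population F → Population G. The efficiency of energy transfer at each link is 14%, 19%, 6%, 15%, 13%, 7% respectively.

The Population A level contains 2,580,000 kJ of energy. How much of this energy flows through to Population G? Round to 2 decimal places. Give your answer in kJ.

Population B: 2580000 × 0.14 = 361200 kJ
Population C: 361200 × 0.19 = 68628 kJ
Population D: 68628 × 0.06 = 4117.68 kJ
Population E: 4117.68 × 0.15 = 617.652 kJ
Population F: 617.652 × 0.13 = 80.29476 kJ
Population G: 80.29476 × 0.07 = 5.6206332 kJ

5.62 kJ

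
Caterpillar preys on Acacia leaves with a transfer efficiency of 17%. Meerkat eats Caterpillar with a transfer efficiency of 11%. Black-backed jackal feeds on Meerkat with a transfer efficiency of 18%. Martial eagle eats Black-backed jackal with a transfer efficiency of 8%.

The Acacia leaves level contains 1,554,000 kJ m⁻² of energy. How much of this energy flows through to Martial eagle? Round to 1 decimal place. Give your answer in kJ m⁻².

Caterpillar: 1554000 × 0.17 = 264180 kJ m⁻²
Meerkat: 264180 × 0.11 = 29059.8 kJ m⁻²
Black-backed jackal: 29059.8 × 0.18 = 5230.764 kJ m⁻²
Martial eagle: 5230.764 × 0.08 = 418.46112 kJ m⁻²

418.5 kJ m⁻²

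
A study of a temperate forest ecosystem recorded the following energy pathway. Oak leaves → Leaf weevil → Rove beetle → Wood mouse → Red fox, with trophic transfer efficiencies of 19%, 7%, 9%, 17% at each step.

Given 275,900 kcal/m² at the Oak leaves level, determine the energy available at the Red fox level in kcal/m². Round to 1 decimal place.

56.1 kcal/m²

Leaf weevil: 275900 × 0.19 = 52421 kcal/m²
Rove beetle: 52421 × 0.07 = 3669.47 kcal/m²
Wood mouse: 3669.47 × 0.09 = 330.2523 kcal/m²
Red fox: 330.2523 × 0.17 = 56.142891 kcal/m²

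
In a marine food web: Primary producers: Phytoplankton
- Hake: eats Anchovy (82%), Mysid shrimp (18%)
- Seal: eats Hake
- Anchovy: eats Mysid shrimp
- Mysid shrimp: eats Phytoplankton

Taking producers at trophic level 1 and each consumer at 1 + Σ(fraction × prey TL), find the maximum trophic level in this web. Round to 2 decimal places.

Mysid shrimp: 1 + 1 = 2
Anchovy: 1 + 2 = 3
Hake: 1 + (0.82×3 + 0.18×2) = 3.82
Seal: 1 + 3.82 = 4.82

4.82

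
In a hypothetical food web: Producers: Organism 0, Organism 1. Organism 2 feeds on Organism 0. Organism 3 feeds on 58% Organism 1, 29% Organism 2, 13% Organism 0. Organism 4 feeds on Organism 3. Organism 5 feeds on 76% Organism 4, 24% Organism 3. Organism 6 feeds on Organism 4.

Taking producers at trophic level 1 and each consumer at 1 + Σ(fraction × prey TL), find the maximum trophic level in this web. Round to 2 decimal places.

Organism 2: 1 + 1 = 2
Organism 3: 1 + (0.58×1 + 0.29×2 + 0.13×1) = 2.29
Organism 4: 1 + 2.29 = 3.29
Organism 5: 1 + (0.76×3.29 + 0.24×2.29) = 4.05
Organism 6: 1 + 3.29 = 4.29

4.29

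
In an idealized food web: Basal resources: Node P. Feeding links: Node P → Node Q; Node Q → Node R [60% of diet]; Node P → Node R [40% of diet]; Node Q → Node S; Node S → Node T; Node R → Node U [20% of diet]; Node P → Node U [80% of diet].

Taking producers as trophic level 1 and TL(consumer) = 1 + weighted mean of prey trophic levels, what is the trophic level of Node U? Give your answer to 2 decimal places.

2.32

Node Q: 1 + 1 = 2
Node R: 1 + (0.6×2 + 0.4×1) = 2.6
Node S: 1 + 2 = 3
Node T: 1 + 3 = 4
Node U: 1 + (0.2×2.6 + 0.8×1) = 2.32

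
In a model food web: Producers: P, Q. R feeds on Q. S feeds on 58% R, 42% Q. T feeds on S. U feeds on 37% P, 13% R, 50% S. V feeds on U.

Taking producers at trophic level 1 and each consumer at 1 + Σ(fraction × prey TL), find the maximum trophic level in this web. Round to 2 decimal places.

3.92

R: 1 + 1 = 2
S: 1 + (0.58×2 + 0.42×1) = 2.58
T: 1 + 2.58 = 3.58
U: 1 + (0.37×1 + 0.13×2 + 0.5×2.58) = 2.92
V: 1 + 2.92 = 3.92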